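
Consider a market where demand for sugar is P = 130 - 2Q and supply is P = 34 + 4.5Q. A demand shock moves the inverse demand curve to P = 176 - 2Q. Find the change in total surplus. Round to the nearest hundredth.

842.15

Initial equilibrium: Q_0 = 14.7692, P_0 = 100.4615; CS_0 = (1/2)(14.7692)(29.5385) = 218.1302, PS_0 = (1/2)(14.7692)(66.4615) = 490.7929.
New equilibrium: 176 - 2Q = 34 + 4.5Q gives Q_1 = 21.8462, P_1 = 132.3077; CS_1 = 477.2544, PS_1 = 1073.8225.
Change in total surplus = (477.2544 + 1073.8225) - (218.1302 + 490.7929) = 842.1538.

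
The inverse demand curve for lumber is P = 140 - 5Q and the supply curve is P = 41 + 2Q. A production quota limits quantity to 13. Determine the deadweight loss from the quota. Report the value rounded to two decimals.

4.57

Unrestricted equilibrium: Q* = (140 - 41)/(5 + 2) = 14.1429.
At Q = 13 the demand price is 140 - 5(13) = 75 and the supply price is 41 + 2(13) = 67.
DWL = (1/2)(gap between curves at 13) x (Q* - 13) = (1/2)(8)(1.1429) = 4.5714.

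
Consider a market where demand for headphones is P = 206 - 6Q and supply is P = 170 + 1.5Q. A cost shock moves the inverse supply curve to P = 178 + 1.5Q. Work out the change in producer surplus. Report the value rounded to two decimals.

-6.83

Initial equilibrium: Q_0 = 4.8, P_0 = 177.2; CS_0 = (1/2)(4.8)(28.8) = 69.12, PS_0 = (1/2)(4.8)(7.2) = 17.28.
New equilibrium: 206 - 6Q = 178 + 1.5Q gives Q_1 = 3.7333, P_1 = 183.6; CS_1 = 41.8133, PS_1 = 10.4533.
Change in producer surplus = 10.4533 - 17.28 = -6.8267.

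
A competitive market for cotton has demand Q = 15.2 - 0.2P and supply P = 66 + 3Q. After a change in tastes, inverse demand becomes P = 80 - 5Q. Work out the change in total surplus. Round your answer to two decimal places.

6.00

Rewriting demand in inverse form: P = 76 - 5Q.
Initial equilibrium: Q_0 = 1.25, P_0 = 69.75; CS_0 = (1/2)(1.25)(6.25) = 3.9062, PS_0 = (1/2)(1.25)(3.75) = 2.3438.
New equilibrium: 80 - 5Q = 66 + 3Q gives Q_1 = 1.75, P_1 = 71.25; CS_1 = 7.6562, PS_1 = 4.5938.
Change in total surplus = (7.6562 + 4.5938) - (3.9062 + 2.3438) = 6.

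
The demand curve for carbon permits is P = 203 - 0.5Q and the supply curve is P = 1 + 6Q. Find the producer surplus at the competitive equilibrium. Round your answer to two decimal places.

Setting demand equal to supply, 202 = 6.5Q, so Q* = 31.0769 and P* = 187.4615.
The supply curve's price intercept is 1, so PS = (1/2)(Q*)(P* - 1) = (1/2)(31.0769)(186.4615) = 2897.3254.

2897.33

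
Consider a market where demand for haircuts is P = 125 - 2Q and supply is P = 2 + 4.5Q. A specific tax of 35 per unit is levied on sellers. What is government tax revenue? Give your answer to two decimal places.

473.85

Without the tax, 125 - 2Q = 2 + 4.5Q so Q* = 18.9231 and P* = 87.1538.
With the tax, sellers need 35 more per unit: 125 - 2Q = 2 + 4.5Q + 35, so Q_t = 13.5385. Buyers pay P_b = 97.9231; sellers receive P_s = P_b - 35 = 62.9231.
Tax revenue = t x Q_t = 35 x 13.5385 = 473.8462.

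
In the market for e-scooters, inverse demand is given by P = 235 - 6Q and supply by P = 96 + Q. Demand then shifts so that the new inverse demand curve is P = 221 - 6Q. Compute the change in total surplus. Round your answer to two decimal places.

Initial equilibrium: Q_0 = 19.8571, P_0 = 115.8571; CS_0 = (1/2)(19.8571)(119.1429) = 1182.9184, PS_0 = (1/2)(19.8571)(19.8571) = 197.1531.
New equilibrium: 221 - 6Q = 96 + Q gives Q_1 = 17.8571, P_1 = 113.8571; CS_1 = 956.6327, PS_1 = 159.4388.
Change in total surplus = (956.6327 + 159.4388) - (1182.9184 + 197.1531) = -264.

-264.00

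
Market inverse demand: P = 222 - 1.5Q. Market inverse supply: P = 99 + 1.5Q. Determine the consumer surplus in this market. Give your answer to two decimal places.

Setting demand equal to supply, 123 = 3Q, so Q* = 41 and P* = 160.5.
Consumer surplus is the triangle under demand above P*: (1/2)(41)(222 - 160.5) = (1/2)(41)(61.5) = 1260.75.

1260.75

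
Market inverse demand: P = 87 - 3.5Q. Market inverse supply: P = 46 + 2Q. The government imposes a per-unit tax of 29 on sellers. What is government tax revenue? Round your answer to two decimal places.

63.27

Pre-tax equilibrium: 87 - 3.5Q = 46 + 2Q gives Q* = 7.4545, P* = 60.9091.
A tax on sellers shifts supply up by 29: 87 - 3.5Q = 46 + 2Q + 29, so Q_t = 2.1818. Buyers pay P_b = 79.3636; sellers receive P_s = P_b - 29 = 50.3636.
Revenue is the tax times quantity traded: 29 x 2.1818 = 63.2727.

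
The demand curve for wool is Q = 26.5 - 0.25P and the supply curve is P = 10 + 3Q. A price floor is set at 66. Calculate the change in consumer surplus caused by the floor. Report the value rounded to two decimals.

Rewriting demand in inverse form: P = 106 - 4Q.
Free-market equilibrium: 106 - 4Q = 10 + 3Q gives Q* = 13.7143, P* = 51.1429.
At P = 66, buyers demand (106 - 66)/4 = 10 while sellers would supply more, so the quantity traded is 10 at price 66.
CS goes from (1/2)(13.7143)(54.8571) = 376.1633 to 200 (computed as (106 - 66)(10) - (1/2)(4)(10)^2), a change of -176.1633.

-176.16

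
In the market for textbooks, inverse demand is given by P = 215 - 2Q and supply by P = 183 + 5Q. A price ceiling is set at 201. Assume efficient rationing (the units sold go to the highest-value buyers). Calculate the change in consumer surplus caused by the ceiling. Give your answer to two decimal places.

16.54

Without the control, 215 - 2Q = 183 + 5Q so Q* = 4.5714 and P* = 205.8571.
At P = 201, sellers supply (201 - 183)/5 = 3.6 while buyers want more, so the quantity traded is 3.6 at price 201.
CS goes from (1/2)(4.5714)(9.1429) = 20.898 to 37.44 (computed as (215 - 201)(3.6) - (1/2)(2)(3.6)^2), a change of 16.542.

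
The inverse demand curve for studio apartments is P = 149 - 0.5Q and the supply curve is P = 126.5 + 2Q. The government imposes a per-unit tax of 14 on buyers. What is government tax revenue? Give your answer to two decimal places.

Pre-tax equilibrium: 149 - 0.5Q = 126.5 + 2Q gives Q* = 9, P* = 144.5.
A tax on buyers shifts demand down by 14: (149 - 14) - 0.5Q = 126.5 + 2Q, so Q_t = 3.4. Buyers pay P_b = 147.3; sellers receive P_s = P_b - 14 = 133.3.
Revenue is the tax times quantity traded: 14 x 3.4 = 47.6.

47.60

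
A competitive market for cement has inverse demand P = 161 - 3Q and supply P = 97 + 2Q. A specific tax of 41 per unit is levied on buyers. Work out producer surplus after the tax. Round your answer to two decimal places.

Without the tax, 161 - 3Q = 97 + 2Q so Q* = 12.8 and P* = 122.6.
With the tax, buyers' net willingness to pay falls by 41: (161 - 41) - 3Q = 97 + 2Q, so Q_t = 4.6. Buyers pay P_b = 147.2; sellers receive P_s = P_b - 41 = 106.2.
PS = (1/2)(Q_t)(P_s - 97) = (1/2)(4.6)(9.2) = 21.16.

21.16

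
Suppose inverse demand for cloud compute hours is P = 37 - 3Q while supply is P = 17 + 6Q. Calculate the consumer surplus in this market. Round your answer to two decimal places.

7.41

Setting demand equal to supply, 20 = 9Q, so Q* = 2.2222 and P* = 30.3333.
Consumer surplus is the triangle under demand above P*: (1/2)(2.2222)(37 - 30.3333) = (1/2)(2.2222)(6.6667) = 7.4074.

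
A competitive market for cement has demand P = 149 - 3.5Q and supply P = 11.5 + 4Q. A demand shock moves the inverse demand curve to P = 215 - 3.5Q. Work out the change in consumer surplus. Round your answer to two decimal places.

700.19

Initial equilibrium: Q_0 = 18.3333, P_0 = 84.8333; CS_0 = (1/2)(18.3333)(64.1667) = 588.1944, PS_0 = (1/2)(18.3333)(73.3333) = 672.2222.
New equilibrium: 215 - 3.5Q = 11.5 + 4Q gives Q_1 = 27.1333, P_1 = 120.0333; CS_1 = 1288.3811, PS_1 = 1472.4356.
Change in consumer surplus = 1288.3811 - 588.1944 = 700.1867.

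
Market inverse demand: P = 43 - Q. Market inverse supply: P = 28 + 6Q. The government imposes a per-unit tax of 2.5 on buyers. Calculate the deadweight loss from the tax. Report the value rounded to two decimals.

0.45

Pre-tax equilibrium: 43 - Q = 28 + 6Q gives Q* = 2.1429, P* = 40.8571.
A tax on buyers shifts demand down by 2.5: (43 - 2.5) - Q = 28 + 6Q, so Q_t = 1.7857. Buyers pay P_b = 41.2143; sellers receive P_s = P_b - 2.5 = 38.7143.
The welfare triangle lost has base Q* - Q_t = 0.3571 and height t = 2.5, so DWL = (1/2)(0.3571)(2.5) = 0.4464.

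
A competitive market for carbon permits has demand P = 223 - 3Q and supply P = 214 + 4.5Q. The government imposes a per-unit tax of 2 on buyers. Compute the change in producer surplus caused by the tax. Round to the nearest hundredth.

-1.28

Without the tax, 223 - 3Q = 214 + 4.5Q so Q* = 1.2 and P* = 219.4.
A tax on buyers shifts demand down by 2: (223 - 2) - 3Q = 214 + 4.5Q, so Q_t = 0.9333. Buyers pay P_b = 220.2; sellers receive P_s = P_b - 2 = 218.2.
Producers lose the trapezoid between P_s and P* out to Q_t plus the triangle from Q_t to Q*: change in PS = 1.96 - 3.24 = -1.28.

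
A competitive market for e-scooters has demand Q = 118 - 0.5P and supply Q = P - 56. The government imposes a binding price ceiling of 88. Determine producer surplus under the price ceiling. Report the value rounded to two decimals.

512.00

Rewriting demand in inverse form: P = 236 - 2Q.
Rewriting supply in inverse form: P = 56 + Q.
Without the control, 236 - 2Q = 56 + Q so Q* = 60 and P* = 116.
At the ceiling price 88, quantity supplied is (88 - 56)/1 = 32; supply is the short side, so Q = 32 trades at P = 88.
PS is the triangle above supply below 88: (1/2)(32)(88 - 56) = 512.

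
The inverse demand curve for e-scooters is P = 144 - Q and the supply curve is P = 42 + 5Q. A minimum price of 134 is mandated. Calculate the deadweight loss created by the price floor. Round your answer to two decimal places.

Free-market equilibrium: 144 - Q = 42 + 5Q gives Q* = 17, P* = 127.
At the floor price 134, quantity demanded is (144 - 134)/1 = 10; demand is the short side, so Q = 10 trades at P = 134.
The lost-trades triangle has base Q* - 10 = 7 and height equal to the gap between the curves at Q = 10, which is 134 - 92 = 42. DWL = (1/2)(7)(42) = 147.

147.00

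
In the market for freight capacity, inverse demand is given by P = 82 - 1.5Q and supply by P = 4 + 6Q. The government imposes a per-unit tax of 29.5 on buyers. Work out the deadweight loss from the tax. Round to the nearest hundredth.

58.02

Pre-tax equilibrium: 82 - 1.5Q = 4 + 6Q gives Q* = 10.4, P* = 66.4.
A tax on buyers shifts demand down by 29.5: (82 - 29.5) - 1.5Q = 4 + 6Q, so Q_t = 6.4667. Buyers pay P_b = 72.3; sellers receive P_s = P_b - 29.5 = 42.8.
The welfare triangle lost has base Q* - Q_t = 3.9333 and height t = 29.5, so DWL = (1/2)(3.9333)(29.5) = 58.0167.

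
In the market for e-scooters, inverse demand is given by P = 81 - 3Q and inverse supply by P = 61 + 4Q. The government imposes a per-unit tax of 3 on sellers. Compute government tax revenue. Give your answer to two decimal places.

Without the tax, 81 - 3Q = 61 + 4Q so Q* = 2.8571 and P* = 72.4286.
A tax on sellers shifts supply up by 3: 81 - 3Q = 61 + 4Q + 3, so Q_t = 2.4286. Buyers pay P_b = 73.7143; sellers receive P_s = P_b - 3 = 70.7143.
Revenue is the tax times quantity traded: 3 x 2.4286 = 7.2857.

7.29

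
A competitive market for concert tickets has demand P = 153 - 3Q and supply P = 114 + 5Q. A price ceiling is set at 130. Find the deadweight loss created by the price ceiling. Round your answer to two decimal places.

11.22

Without the control, 153 - 3Q = 114 + 5Q so Q* = 4.875 and P* = 138.375.
At P = 130, sellers supply (130 - 114)/5 = 3.2 while buyers want more, so the quantity traded is 3.2 at price 130.
At Q = 3.2 the demand price is 143.4 and the supply price is 130. Deadweight loss is the triangle between the curves from 3.2 to 4.875: (1/2)(143.4 - 130)(4.875 - 3.2) = 11.2225.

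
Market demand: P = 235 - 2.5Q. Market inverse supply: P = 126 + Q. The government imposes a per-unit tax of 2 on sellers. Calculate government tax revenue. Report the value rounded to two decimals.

Without the tax, 235 - 2.5Q = 126 + Q so Q* = 31.1429 and P* = 157.1429.
A tax on sellers shifts supply up by 2: 235 - 2.5Q = 126 + Q + 2, so Q_t = 30.5714. Buyers pay P_b = 158.5714; sellers receive P_s = P_b - 2 = 156.5714.
Tax revenue = t x Q_t = 2 x 30.5714 = 61.1429.

61.14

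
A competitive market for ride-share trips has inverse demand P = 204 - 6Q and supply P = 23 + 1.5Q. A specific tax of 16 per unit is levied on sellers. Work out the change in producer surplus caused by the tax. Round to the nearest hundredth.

-73.81

Without the tax, 204 - 6Q = 23 + 1.5Q so Q* = 24.1333 and P* = 59.2.
A tax on sellers shifts supply up by 16: 204 - 6Q = 23 + 1.5Q + 16, so Q_t = 22. Buyers pay P_b = 72; sellers receive P_s = P_b - 16 = 56.
Producers lose the trapezoid between P_s and P* out to Q_t plus the triangle from Q_t to Q*: change in PS = 363 - 436.8133 = -73.8133.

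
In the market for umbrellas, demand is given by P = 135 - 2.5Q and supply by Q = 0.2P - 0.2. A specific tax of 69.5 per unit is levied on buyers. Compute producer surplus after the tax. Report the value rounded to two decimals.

Rewriting supply in inverse form: P = 1 + 5Q.
Without the tax, 135 - 2.5Q = 1 + 5Q so Q* = 17.8667 and P* = 90.3333.
A tax on buyers shifts demand down by 69.5: (135 - 69.5) - 2.5Q = 1 + 5Q, so Q_t = 8.6. Buyers pay P_b = 113.5; sellers receive P_s = P_b - 69.5 = 44.
PS = (1/2)(Q_t)(P_s - 1) = (1/2)(8.6)(43) = 184.9.

184.90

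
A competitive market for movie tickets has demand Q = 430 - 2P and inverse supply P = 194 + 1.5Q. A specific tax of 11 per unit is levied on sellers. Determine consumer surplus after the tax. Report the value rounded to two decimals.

Rewriting demand in inverse form: P = 215 - 0.5Q.
Without the tax, 215 - 0.5Q = 194 + 1.5Q so Q* = 10.5 and P* = 209.75.
A tax on sellers shifts supply up by 11: 215 - 0.5Q = 194 + 1.5Q + 11, so Q_t = 5. Buyers pay P_b = 212.5; sellers receive P_s = P_b - 11 = 201.5.
Consumer surplus is the triangle under demand above P_b: (1/2)(5)(215 - 212.5) = 6.25.

6.25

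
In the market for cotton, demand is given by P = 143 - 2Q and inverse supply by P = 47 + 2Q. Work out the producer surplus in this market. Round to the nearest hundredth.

Setting demand equal to supply, 96 = 4Q, so Q* = 24 and P* = 95.
The supply curve's price intercept is 47, so PS = (1/2)(Q*)(P* - 47) = (1/2)(24)(48) = 576.

576.00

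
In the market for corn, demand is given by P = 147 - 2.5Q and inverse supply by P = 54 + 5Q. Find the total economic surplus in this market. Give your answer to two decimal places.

Equilibrium: 147 - 2.5Q = 54 + 5Q, so Q* = 12.4 and P* = 116.
CS = (1/2)(12.4)(31) = 192.2 and PS = (1/2)(12.4)(62) = 384.4, so total surplus = 576.6.

576.60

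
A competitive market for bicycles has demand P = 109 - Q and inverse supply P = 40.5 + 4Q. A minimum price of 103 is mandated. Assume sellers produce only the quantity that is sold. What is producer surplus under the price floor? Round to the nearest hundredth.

Without the control, 109 - Q = 40.5 + 4Q so Q* = 13.7 and P* = 95.3.
At P = 103, buyers demand (109 - 103)/1 = 6 while sellers would supply more, so the quantity traded is 6 at price 103.
The supply price at Q = 6 is 64.5. PS is the trapezoid between 103 and supply over [0, 6]: (1/2)[(103 - 40.5) + (103 - 64.5)](6) = 303.

303.00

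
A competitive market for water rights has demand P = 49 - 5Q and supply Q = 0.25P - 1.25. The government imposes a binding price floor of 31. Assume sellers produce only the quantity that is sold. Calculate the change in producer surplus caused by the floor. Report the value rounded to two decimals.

19.88

Rewriting supply in inverse form: P = 5 + 4Q.
Without the control, 49 - 5Q = 5 + 4Q so Q* = 4.8889 and P* = 24.5556.
At the floor price 31, quantity demanded is (49 - 31)/5 = 3.6; demand is the short side, so Q = 3.6 trades at P = 31.
PS goes from (1/2)(4.8889)(19.5556) = 47.8025 to 67.68 (computed as (31 - 5)(3.6) - (1/2)(4)(3.6)^2), a change of 19.8775.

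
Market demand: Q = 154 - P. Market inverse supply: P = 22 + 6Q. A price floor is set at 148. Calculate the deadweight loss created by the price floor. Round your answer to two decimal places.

578.57

Rewriting demand in inverse form: P = 154 - Q.
Free-market equilibrium: 154 - Q = 22 + 6Q gives Q* = 18.8571, P* = 135.1429.
At P = 148, buyers demand (154 - 148)/1 = 6 while sellers would supply more, so the quantity traded is 6 at price 148.
The lost-trades triangle has base Q* - 6 = 12.8571 and height equal to the gap between the curves at Q = 6, which is 148 - 58 = 90. DWL = (1/2)(12.8571)(90) = 578.5714.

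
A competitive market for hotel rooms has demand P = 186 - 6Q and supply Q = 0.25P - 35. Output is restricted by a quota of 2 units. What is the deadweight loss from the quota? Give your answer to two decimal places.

Rewriting supply in inverse form: P = 140 + 4Q.
Without the quota, 186 - 6Q = 140 + 4Q gives Q* = 4.6.
At Q = 2 the demand price is 186 - 6(2) = 174 and the supply price is 140 + 4(2) = 148.
DWL = (1/2)(gap between curves at 2) x (Q* - 2) = (1/2)(26)(2.6) = 33.8.

33.80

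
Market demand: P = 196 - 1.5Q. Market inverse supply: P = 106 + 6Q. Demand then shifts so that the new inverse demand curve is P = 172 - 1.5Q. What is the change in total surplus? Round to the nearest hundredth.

-249.60

Initial equilibrium: Q_0 = 12, P_0 = 178; CS_0 = (1/2)(12)(18) = 108, PS_0 = (1/2)(12)(72) = 432.
New equilibrium: 172 - 1.5Q = 106 + 6Q gives Q_1 = 8.8, P_1 = 158.8; CS_1 = 58.08, PS_1 = 232.32.
Change in total surplus = (58.08 + 232.32) - (108 + 432) = -249.6.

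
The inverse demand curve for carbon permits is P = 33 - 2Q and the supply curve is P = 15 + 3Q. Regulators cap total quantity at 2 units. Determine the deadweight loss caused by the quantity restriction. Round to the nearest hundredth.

6.40

Unrestricted equilibrium: Q* = (33 - 15)/(2 + 3) = 3.6.
At Q = 2 the demand price is 33 - 2(2) = 29 and the supply price is 15 + 3(2) = 21.
Deadweight loss is the triangle between the curves from 2 to 3.6: (1/2)(29 - 21)(3.6 - 2) = 6.4.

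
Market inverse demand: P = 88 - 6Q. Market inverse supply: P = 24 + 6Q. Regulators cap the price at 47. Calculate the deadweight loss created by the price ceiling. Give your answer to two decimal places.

Free-market equilibrium: 88 - 6Q = 24 + 6Q gives Q* = 5.3333, P* = 56.
At the ceiling price 47, quantity supplied is (47 - 24)/6 = 3.8333; supply is the short side, so Q = 3.8333 trades at P = 47.
At Q = 3.8333 the demand price is 65 and the supply price is 47. Deadweight loss is the triangle between the curves from 3.8333 to 5.3333: (1/2)(65 - 47)(5.3333 - 3.8333) = 13.5.

13.50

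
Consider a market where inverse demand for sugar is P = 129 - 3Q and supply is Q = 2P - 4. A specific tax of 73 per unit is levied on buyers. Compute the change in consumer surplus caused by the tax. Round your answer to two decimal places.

-1617.92

Rewriting supply in inverse form: P = 2 + 0.5Q.
Without the tax, 129 - 3Q = 2 + 0.5Q so Q* = 36.2857 and P* = 20.1429.
A tax on buyers shifts demand down by 73: (129 - 73) - 3Q = 2 + 0.5Q, so Q_t = 15.4286. Buyers pay P_b = 82.7143; sellers receive P_s = P_b - 73 = 9.7143.
Consumers lose the trapezoid between P* and P_b out to Q_t plus the triangle from Q_t to Q*: change in CS = 357.0612 - 1974.9796 = -1617.9184.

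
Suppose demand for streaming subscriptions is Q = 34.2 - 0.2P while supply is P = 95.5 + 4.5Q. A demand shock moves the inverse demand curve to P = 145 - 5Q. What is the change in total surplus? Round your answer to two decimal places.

-171.05

Rewriting demand in inverse form: P = 171 - 5Q.
Initial equilibrium: Q_0 = 7.9474, P_0 = 131.2632; CS_0 = (1/2)(7.9474)(39.7368) = 157.9017, PS_0 = (1/2)(7.9474)(35.7632) = 142.1115.
New equilibrium: 145 - 5Q = 95.5 + 4.5Q gives Q_1 = 5.2105, P_1 = 118.9474; CS_1 = 67.874, PS_1 = 61.0866.
Change in total surplus = (67.874 + 61.0866) - (157.9017 + 142.1115) = -171.0526.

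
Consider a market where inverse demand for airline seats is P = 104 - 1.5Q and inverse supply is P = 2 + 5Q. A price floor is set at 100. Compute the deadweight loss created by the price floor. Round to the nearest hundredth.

551.42

Free-market equilibrium: 104 - 1.5Q = 2 + 5Q gives Q* = 15.6923, P* = 80.4615.
At the floor price 100, quantity demanded is (104 - 100)/1.5 = 2.6667; demand is the short side, so Q = 2.6667 trades at P = 100.
The lost-trades triangle has base Q* - 2.6667 = 13.0256 and height equal to the gap between the curves at Q = 2.6667, which is 100 - 15.3333 = 84.6667. DWL = (1/2)(13.0256)(84.6667) = 551.4188.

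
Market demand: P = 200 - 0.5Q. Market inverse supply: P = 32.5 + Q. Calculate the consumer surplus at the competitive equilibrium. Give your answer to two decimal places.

3117.36

Set 200 - 0.5Q = 32.5 + Q, which gives 167.5 = 1.5Q, so Q* = 111.6667 and P* = 200 - 0.5(111.6667) = 144.1667.
CS is the area between the demand curve and P* from 0 to Q*: (1/2)(111.6667)(55.8333) = 3117.3611.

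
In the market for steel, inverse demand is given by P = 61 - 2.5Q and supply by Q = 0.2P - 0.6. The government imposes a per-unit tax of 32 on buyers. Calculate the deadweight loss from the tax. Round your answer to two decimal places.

68.27

Rewriting supply in inverse form: P = 3 + 5Q.
Without the tax, 61 - 2.5Q = 3 + 5Q so Q* = 7.7333 and P* = 41.6667.
With the tax, buyers' net willingness to pay falls by 32: (61 - 32) - 2.5Q = 3 + 5Q, so Q_t = 3.4667. Buyers pay P_b = 52.3333; sellers receive P_s = P_b - 32 = 20.3333.
The welfare triangle lost has base Q* - Q_t = 4.2667 and height t = 32, so DWL = (1/2)(4.2667)(32) = 68.2667.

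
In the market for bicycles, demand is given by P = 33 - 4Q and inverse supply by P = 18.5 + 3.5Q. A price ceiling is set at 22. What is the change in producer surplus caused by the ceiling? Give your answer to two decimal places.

Free-market equilibrium: 33 - 4Q = 18.5 + 3.5Q gives Q* = 1.9333, P* = 25.2667.
At the ceiling price 22, quantity supplied is (22 - 18.5)/3.5 = 1; supply is the short side, so Q = 1 trades at P = 22.
PS goes from (1/2)(1.9333)(6.7667) = 6.5411 to 1.75 (computed as (22 - 18.5)(1) - (1/2)(3.5)(1)^2), a change of -4.7911.

-4.79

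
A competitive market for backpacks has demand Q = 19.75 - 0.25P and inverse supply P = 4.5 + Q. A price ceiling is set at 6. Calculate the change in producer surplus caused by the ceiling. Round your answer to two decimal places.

Rewriting demand in inverse form: P = 79 - 4Q.
Without the control, 79 - 4Q = 4.5 + Q so Q* = 14.9 and P* = 19.4.
At P = 6, sellers supply (6 - 4.5)/1 = 1.5 while buyers want more, so the quantity traded is 1.5 at price 6.
PS goes from (1/2)(14.9)(14.9) = 111.005 to 1.125 (computed as (6 - 4.5)(1.5) - (1/2)(1)(1.5)^2), a change of -109.88.

-109.88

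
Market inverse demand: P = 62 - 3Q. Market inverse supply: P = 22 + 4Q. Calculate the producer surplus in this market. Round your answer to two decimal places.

65.31

Set 62 - 3Q = 22 + 4Q, which gives 40 = 7Q, so Q* = 5.7143 and P* = 62 - 3(5.7143) = 44.8571.
PS is the area between P* and the supply curve from 0 to Q*: (1/2)(5.7143)(22.8571) = 65.3061.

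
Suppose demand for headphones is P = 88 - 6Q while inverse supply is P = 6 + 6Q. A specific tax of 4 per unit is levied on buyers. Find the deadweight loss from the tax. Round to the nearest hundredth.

0.67

Pre-tax equilibrium: 88 - 6Q = 6 + 6Q gives Q* = 6.8333, P* = 47.
With the tax, buyers' net willingness to pay falls by 4: (88 - 4) - 6Q = 6 + 6Q, so Q_t = 6.5. Buyers pay P_b = 49; sellers receive P_s = P_b - 4 = 45.
Deadweight loss is the triangle between the curves from Q_t to Q*: (1/2)(6.8333 - 6.5)(4) = 0.6667.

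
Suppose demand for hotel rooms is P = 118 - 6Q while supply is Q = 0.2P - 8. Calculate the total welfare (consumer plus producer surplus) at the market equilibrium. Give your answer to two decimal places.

Rewriting supply in inverse form: P = 40 + 5Q.
Setting demand equal to supply, 78 = 11Q, so Q* = 7.0909 and P* = 75.4545.
CS = (1/2)(7.0909)(42.5455) = 150.843 and PS = (1/2)(7.0909)(35.4545) = 125.7025, so total surplus = 276.5455.

276.55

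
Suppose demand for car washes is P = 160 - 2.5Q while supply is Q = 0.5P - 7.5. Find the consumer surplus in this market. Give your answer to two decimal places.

1297.84

Rewriting supply in inverse form: P = 15 + 2Q.
Setting demand equal to supply, 145 = 4.5Q, so Q* = 32.2222 and P* = 79.4444.
Consumer surplus is the triangle under demand above P*: (1/2)(32.2222)(160 - 79.4444) = (1/2)(32.2222)(80.5556) = 1297.8395.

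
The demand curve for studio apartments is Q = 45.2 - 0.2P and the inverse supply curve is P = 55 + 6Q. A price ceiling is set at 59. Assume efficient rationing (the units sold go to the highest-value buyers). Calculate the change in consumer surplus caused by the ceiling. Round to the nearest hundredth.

Rewriting demand in inverse form: P = 226 - 5Q.
Without the control, 226 - 5Q = 55 + 6Q so Q* = 15.5455 and P* = 148.2727.
At the ceiling price 59, quantity supplied is (59 - 55)/6 = 0.6667; supply is the short side, so Q = 0.6667 trades at P = 59.
CS goes from (1/2)(15.5455)(77.7273) = 604.1529 to 110.2222 (computed as (226 - 59)(0.6667) - (1/2)(5)(0.6667)^2), a change of -493.9307.

-493.93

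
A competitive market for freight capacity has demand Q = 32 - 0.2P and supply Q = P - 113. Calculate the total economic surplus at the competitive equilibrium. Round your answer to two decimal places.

184.08

Rewriting demand in inverse form: P = 160 - 5Q.
Rewriting supply in inverse form: P = 113 + Q.
Set 160 - 5Q = 113 + Q, which gives 47 = 6Q, so Q* = 7.8333 and P* = 160 - 5(7.8333) = 120.8333.
Total surplus is the full triangle between the curves from 0 to Q*: (1/2)(7.8333)(160 - 113) = 184.0833.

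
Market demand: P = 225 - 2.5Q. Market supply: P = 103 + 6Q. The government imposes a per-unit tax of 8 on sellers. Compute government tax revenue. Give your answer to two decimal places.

Without the tax, 225 - 2.5Q = 103 + 6Q so Q* = 14.3529 and P* = 189.1176.
With the tax, sellers need 8 more per unit: 225 - 2.5Q = 103 + 6Q + 8, so Q_t = 13.4118. Buyers pay P_b = 191.4706; sellers receive P_s = P_b - 8 = 183.4706.
Revenue is the tax times quantity traded: 8 x 13.4118 = 107.2941.

107.29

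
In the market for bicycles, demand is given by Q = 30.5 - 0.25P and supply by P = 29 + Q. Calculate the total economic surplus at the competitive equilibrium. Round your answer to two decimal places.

Rewriting demand in inverse form: P = 122 - 4Q.
Equilibrium: 122 - 4Q = 29 + Q, so Q* = 18.6 and P* = 47.6.
CS = (1/2)(18.6)(74.4) = 691.92 and PS = (1/2)(18.6)(18.6) = 172.98, so total surplus = 864.9.

864.90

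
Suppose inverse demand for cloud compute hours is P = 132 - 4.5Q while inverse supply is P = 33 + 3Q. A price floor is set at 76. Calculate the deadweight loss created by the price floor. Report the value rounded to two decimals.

Without the control, 132 - 4.5Q = 33 + 3Q so Q* = 13.2 and P* = 72.6.
At P = 76, buyers demand (132 - 76)/4.5 = 12.4444 while sellers would supply more, so the quantity traded is 12.4444 at price 76.
At Q = 12.4444 the demand price is 76 and the supply price is 70.3333. Deadweight loss is the triangle between the curves from 12.4444 to 13.2: (1/2)(76 - 70.3333)(13.2 - 12.4444) = 2.1407.

2.14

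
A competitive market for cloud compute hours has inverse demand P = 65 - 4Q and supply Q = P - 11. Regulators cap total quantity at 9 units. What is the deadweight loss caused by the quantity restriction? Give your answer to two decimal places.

Rewriting supply in inverse form: P = 11 + Q.
Unrestricted equilibrium: Q* = (65 - 11)/(4 + 1) = 10.8.
At Q = 9 the demand price is 65 - 4(9) = 29 and the supply price is 11 + (9) = 20.
Deadweight loss is the triangle between the curves from 9 to 10.8: (1/2)(29 - 20)(10.8 - 9) = 8.1.

8.10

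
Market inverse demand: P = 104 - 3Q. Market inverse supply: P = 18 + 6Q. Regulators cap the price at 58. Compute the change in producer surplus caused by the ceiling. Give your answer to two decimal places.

-140.59

Free-market equilibrium: 104 - 3Q = 18 + 6Q gives Q* = 9.5556, P* = 75.3333.
At the ceiling price 58, quantity supplied is (58 - 18)/6 = 6.6667; supply is the short side, so Q = 6.6667 trades at P = 58.
PS goes from (1/2)(9.5556)(57.3333) = 273.9259 to 133.3333 (computed as (58 - 18)(6.6667) - (1/2)(6)(6.6667)^2), a change of -140.5926.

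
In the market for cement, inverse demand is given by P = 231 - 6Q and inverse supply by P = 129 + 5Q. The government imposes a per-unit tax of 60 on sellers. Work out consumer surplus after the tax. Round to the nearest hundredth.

Pre-tax equilibrium: 231 - 6Q = 129 + 5Q gives Q* = 9.2727, P* = 175.3636.
A tax on sellers shifts supply up by 60: 231 - 6Q = 129 + 5Q + 60, so Q_t = 3.8182. Buyers pay P_b = 208.0909; sellers receive P_s = P_b - 60 = 148.0909.
CS = (1/2)(Q_t)(231 - P_b) = (1/2)(3.8182)(22.9091) = 43.7355.

43.74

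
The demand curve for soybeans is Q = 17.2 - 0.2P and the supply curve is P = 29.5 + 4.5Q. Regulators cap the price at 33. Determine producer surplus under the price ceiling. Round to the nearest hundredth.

1.36

Rewriting demand in inverse form: P = 86 - 5Q.
Free-market equilibrium: 86 - 5Q = 29.5 + 4.5Q gives Q* = 5.9474, P* = 56.2632.
At P = 33, sellers supply (33 - 29.5)/4.5 = 0.7778 while buyers want more, so the quantity traded is 0.7778 at price 33.
PS is the triangle above supply below 33: (1/2)(0.7778)(33 - 29.5) = 1.3611.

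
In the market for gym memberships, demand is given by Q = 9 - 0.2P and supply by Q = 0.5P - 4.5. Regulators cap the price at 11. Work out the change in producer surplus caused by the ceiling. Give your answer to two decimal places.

Rewriting demand in inverse form: P = 45 - 5Q.
Rewriting supply in inverse form: P = 9 + 2Q.
Free-market equilibrium: 45 - 5Q = 9 + 2Q gives Q* = 5.1429, P* = 19.2857.
At P = 11, sellers supply (11 - 9)/2 = 1 while buyers want more, so the quantity traded is 1 at price 11.
PS goes from (1/2)(5.1429)(10.2857) = 26.449 to 1 (computed as (11 - 9)(1) - (1/2)(2)(1)^2), a change of -25.449.

-25.45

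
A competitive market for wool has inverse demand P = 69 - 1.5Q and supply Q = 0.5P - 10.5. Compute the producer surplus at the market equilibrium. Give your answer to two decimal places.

Rewriting supply in inverse form: P = 21 + 2Q.
Equilibrium: 69 - 1.5Q = 21 + 2Q, so Q* = 13.7143 and P* = 48.4286.
The supply curve's price intercept is 21, so PS = (1/2)(Q*)(P* - 21) = (1/2)(13.7143)(27.4286) = 188.0816.

188.08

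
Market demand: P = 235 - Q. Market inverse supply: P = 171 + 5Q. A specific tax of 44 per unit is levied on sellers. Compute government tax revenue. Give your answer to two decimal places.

Pre-tax equilibrium: 235 - Q = 171 + 5Q gives Q* = 10.6667, P* = 224.3333.
With the tax, sellers need 44 more per unit: 235 - Q = 171 + 5Q + 44, so Q_t = 3.3333. Buyers pay P_b = 231.6667; sellers receive P_s = P_b - 44 = 187.6667.
Tax revenue = t x Q_t = 44 x 3.3333 = 146.6667.

146.67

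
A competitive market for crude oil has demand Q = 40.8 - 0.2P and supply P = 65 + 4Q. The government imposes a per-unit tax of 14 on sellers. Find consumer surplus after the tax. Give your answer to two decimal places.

Rewriting demand in inverse form: P = 204 - 5Q.
Pre-tax equilibrium: 204 - 5Q = 65 + 4Q gives Q* = 15.4444, P* = 126.7778.
A tax on sellers shifts supply up by 14: 204 - 5Q = 65 + 4Q + 14, so Q_t = 13.8889. Buyers pay P_b = 134.5556; sellers receive P_s = P_b - 14 = 120.5556.
CS = (1/2)(Q_t)(204 - P_b) = (1/2)(13.8889)(69.4444) = 482.2531.

482.25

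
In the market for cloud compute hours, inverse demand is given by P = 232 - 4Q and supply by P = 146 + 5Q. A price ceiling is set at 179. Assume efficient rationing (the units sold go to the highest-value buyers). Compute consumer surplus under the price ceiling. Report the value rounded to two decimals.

Free-market equilibrium: 232 - 4Q = 146 + 5Q gives Q* = 9.5556, P* = 193.7778.
At the ceiling price 179, quantity supplied is (179 - 146)/5 = 6.6; supply is the short side, so Q = 6.6 trades at P = 179.
The demand price at Q = 6.6 is 205.6. CS is the trapezoid between demand and 179 over [0, 6.6]: (1/2)[(232 - 179) + (205.6 - 179)](6.6) = 262.68.

262.68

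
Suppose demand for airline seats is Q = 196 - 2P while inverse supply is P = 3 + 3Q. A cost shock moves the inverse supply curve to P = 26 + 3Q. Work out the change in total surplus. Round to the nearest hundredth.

-548.71

Rewriting demand in inverse form: P = 98 - 0.5Q.
Initial equilibrium: Q_0 = 27.1429, P_0 = 84.4286; CS_0 = (1/2)(27.1429)(13.5714) = 184.1837, PS_0 = (1/2)(27.1429)(81.4286) = 1105.102.
New equilibrium: 98 - 0.5Q = 26 + 3Q gives Q_1 = 20.5714, P_1 = 87.7143; CS_1 = 105.7959, PS_1 = 634.7755.
Change in total surplus = (105.7959 + 634.7755) - (184.1837 + 1105.102) = -548.7143.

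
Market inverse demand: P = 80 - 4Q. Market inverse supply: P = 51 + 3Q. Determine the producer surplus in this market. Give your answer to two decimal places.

25.74

Set 80 - 4Q = 51 + 3Q, which gives 29 = 7Q, so Q* = 4.1429 and P* = 80 - 4(4.1429) = 63.4286.
PS is the area between P* and the supply curve from 0 to Q*: (1/2)(4.1429)(12.4286) = 25.7449.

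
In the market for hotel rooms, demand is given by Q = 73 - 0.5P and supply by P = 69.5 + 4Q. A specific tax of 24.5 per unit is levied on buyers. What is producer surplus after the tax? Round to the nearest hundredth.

150.22

Rewriting demand in inverse form: P = 146 - 2Q.
Without the tax, 146 - 2Q = 69.5 + 4Q so Q* = 12.75 and P* = 120.5.
With the tax, buyers' net willingness to pay falls by 24.5: (146 - 24.5) - 2Q = 69.5 + 4Q, so Q_t = 8.6667. Buyers pay P_b = 128.6667; sellers receive P_s = P_b - 24.5 = 104.1667.
Producer surplus is the triangle above supply below P_s: (1/2)(8.6667)(104.1667 - 69.5) = 150.2222.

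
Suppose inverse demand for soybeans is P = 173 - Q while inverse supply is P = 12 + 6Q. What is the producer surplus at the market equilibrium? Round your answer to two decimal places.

Equilibrium: 173 - Q = 12 + 6Q, so Q* = 23 and P* = 150.
The supply curve's price intercept is 12, so PS = (1/2)(Q*)(P* - 12) = (1/2)(23)(138) = 1587.

1587.00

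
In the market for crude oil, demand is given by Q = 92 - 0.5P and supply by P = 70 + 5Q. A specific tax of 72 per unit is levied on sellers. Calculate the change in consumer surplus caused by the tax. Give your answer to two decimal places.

Rewriting demand in inverse form: P = 184 - 2Q.
Without the tax, 184 - 2Q = 70 + 5Q so Q* = 16.2857 and P* = 151.4286.
With the tax, sellers need 72 more per unit: 184 - 2Q = 70 + 5Q + 72, so Q_t = 6. Buyers pay P_b = 172; sellers receive P_s = P_b - 72 = 100.
CS falls from (1/2)(16.2857)(32.5714) = 265.2245 to (1/2)(6)(12) = 36, a change of -229.2245.

-229.22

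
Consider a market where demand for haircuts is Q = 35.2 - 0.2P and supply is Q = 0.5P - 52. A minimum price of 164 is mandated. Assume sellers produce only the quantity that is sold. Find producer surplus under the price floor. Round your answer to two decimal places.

Rewriting demand in inverse form: P = 176 - 5Q.
Rewriting supply in inverse form: P = 104 + 2Q.
Without the control, 176 - 5Q = 104 + 2Q so Q* = 10.2857 and P* = 124.5714.
At P = 164, buyers demand (176 - 164)/5 = 2.4 while sellers would supply more, so the quantity traded is 2.4 at price 164.
The supply price at Q = 2.4 is 108.8. PS is the trapezoid between 164 and supply over [0, 2.4]: (1/2)[(164 - 104) + (164 - 108.8)](2.4) = 138.24.

138.24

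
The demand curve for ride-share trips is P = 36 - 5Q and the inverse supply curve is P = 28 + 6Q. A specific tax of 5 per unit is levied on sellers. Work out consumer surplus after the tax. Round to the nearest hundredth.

Pre-tax equilibrium: 36 - 5Q = 28 + 6Q gives Q* = 0.7273, P* = 32.3636.
With the tax, sellers need 5 more per unit: 36 - 5Q = 28 + 6Q + 5, so Q_t = 0.2727. Buyers pay P_b = 34.6364; sellers receive P_s = P_b - 5 = 29.6364.
Consumer surplus is the triangle under demand above P_b: (1/2)(0.2727)(36 - 34.6364) = 0.186.

0.19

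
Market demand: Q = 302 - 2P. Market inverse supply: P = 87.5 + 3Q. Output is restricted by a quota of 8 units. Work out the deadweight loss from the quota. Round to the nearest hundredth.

Rewriting demand in inverse form: P = 151 - 0.5Q.
Without the quota, 151 - 0.5Q = 87.5 + 3Q gives Q* = 18.1429.
At Q = 8 the demand price is 151 - 0.5(8) = 147 and the supply price is 87.5 + 3(8) = 111.5.
Deadweight loss is the triangle between the curves from 8 to 18.1429: (1/2)(147 - 111.5)(18.1429 - 8) = 180.0357.

180.04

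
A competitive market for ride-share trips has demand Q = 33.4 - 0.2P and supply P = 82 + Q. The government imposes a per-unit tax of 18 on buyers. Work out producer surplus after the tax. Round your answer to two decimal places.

62.35

Rewriting demand in inverse form: P = 167 - 5Q.
Pre-tax equilibrium: 167 - 5Q = 82 + Q gives Q* = 14.1667, P* = 96.1667.
A tax on buyers shifts demand down by 18: (167 - 18) - 5Q = 82 + Q, so Q_t = 11.1667. Buyers pay P_b = 111.1667; sellers receive P_s = P_b - 18 = 93.1667.
Producer surplus is the triangle above supply below P_s: (1/2)(11.1667)(93.1667 - 82) = 62.3472.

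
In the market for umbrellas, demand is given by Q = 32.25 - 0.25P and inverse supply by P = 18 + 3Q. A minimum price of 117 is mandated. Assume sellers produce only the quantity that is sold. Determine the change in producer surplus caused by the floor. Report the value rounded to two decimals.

Rewriting demand in inverse form: P = 129 - 4Q.
Without the control, 129 - 4Q = 18 + 3Q so Q* = 15.8571 and P* = 65.5714.
At the floor price 117, quantity demanded is (129 - 117)/4 = 3; demand is the short side, so Q = 3 trades at P = 117.
PS goes from (1/2)(15.8571)(47.5714) = 377.1735 to 283.5 (computed as (117 - 18)(3) - (1/2)(3)(3)^2), a change of -93.6735.

-93.67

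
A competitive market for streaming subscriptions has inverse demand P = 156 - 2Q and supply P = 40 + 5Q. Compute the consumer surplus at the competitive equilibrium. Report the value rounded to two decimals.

274.61

Equilibrium: 156 - 2Q = 40 + 5Q, so Q* = 16.5714 and P* = 122.8571.
The demand choke price is 156, so CS = (1/2)(Q*)(156 - P*) = (1/2)(16.5714)(33.1429) = 274.6122.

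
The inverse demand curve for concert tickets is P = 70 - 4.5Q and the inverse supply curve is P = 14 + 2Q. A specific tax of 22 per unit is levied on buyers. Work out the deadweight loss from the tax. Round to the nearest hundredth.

Without the tax, 70 - 4.5Q = 14 + 2Q so Q* = 8.6154 and P* = 31.2308.
With the tax, buyers' net willingness to pay falls by 22: (70 - 22) - 4.5Q = 14 + 2Q, so Q_t = 5.2308. Buyers pay P_b = 46.4615; sellers receive P_s = P_b - 22 = 24.4615.
The welfare triangle lost has base Q* - Q_t = 3.3846 and height t = 22, so DWL = (1/2)(3.3846)(22) = 37.2308.

37.23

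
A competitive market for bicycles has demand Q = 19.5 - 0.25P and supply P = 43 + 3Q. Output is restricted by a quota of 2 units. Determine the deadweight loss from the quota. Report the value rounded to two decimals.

31.50

Rewriting demand in inverse form: P = 78 - 4Q.
Unrestricted equilibrium: Q* = (78 - 43)/(4 + 3) = 5.
At Q = 2 the demand price is 78 - 4(2) = 70 and the supply price is 43 + 3(2) = 49.
DWL = (1/2)(gap between curves at 2) x (Q* - 2) = (1/2)(21)(3) = 31.5.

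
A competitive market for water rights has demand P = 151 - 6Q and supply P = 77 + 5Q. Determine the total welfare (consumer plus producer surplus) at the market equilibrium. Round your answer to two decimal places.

248.91

Setting demand equal to supply, 74 = 11Q, so Q* = 6.7273 and P* = 110.6364.
Total surplus is the full triangle between the curves from 0 to Q*: (1/2)(6.7273)(151 - 77) = 248.9091.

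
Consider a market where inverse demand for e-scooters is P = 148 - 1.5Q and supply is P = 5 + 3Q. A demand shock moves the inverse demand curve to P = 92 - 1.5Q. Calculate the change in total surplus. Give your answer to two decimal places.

-1431.11

Initial equilibrium: Q_0 = 31.7778, P_0 = 100.3333; CS_0 = (1/2)(31.7778)(47.6667) = 757.3704, PS_0 = (1/2)(31.7778)(95.3333) = 1514.7407.
New equilibrium: 92 - 1.5Q = 5 + 3Q gives Q_1 = 19.3333, P_1 = 63; CS_1 = 280.3333, PS_1 = 560.6667.
Change in total surplus = (280.3333 + 560.6667) - (757.3704 + 1514.7407) = -1431.1111.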